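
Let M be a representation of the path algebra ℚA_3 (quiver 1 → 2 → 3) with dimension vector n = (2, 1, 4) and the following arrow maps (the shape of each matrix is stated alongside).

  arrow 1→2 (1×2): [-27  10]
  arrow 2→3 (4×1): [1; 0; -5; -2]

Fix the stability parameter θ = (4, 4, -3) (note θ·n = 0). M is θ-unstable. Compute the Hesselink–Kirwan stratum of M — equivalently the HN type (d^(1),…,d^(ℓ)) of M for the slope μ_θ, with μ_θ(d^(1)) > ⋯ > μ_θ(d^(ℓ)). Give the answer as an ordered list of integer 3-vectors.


Barcode: M ≅ I[1,1], I[1,3], I[3,3]^3. HN layers by μ_θ (3 steps, strictly decreasing):
  μ^(1)=4; μ^(2)=5/3; μ^(3)=-3

((1, 0, 0); (1, 1, 1); (0, 0, 3))


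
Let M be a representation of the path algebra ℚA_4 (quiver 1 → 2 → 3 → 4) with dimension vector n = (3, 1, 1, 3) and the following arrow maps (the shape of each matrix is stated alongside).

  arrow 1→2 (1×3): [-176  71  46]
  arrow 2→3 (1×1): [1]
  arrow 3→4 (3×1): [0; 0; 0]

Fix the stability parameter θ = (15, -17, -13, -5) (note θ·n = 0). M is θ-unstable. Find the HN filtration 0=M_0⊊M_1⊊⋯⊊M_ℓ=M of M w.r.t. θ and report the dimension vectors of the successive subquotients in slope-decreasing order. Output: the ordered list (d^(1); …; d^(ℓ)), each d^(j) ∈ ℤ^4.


Via rank(M_{q-1}∘⋯∘M_p): M ≅ I[1,1]^2, I[1,3], I[4,4]^3.
μ_θ-semistable layers: μ^(1)=15; μ^(2)=-5

((2, 0, 0, 0); (1, 1, 1, 3))


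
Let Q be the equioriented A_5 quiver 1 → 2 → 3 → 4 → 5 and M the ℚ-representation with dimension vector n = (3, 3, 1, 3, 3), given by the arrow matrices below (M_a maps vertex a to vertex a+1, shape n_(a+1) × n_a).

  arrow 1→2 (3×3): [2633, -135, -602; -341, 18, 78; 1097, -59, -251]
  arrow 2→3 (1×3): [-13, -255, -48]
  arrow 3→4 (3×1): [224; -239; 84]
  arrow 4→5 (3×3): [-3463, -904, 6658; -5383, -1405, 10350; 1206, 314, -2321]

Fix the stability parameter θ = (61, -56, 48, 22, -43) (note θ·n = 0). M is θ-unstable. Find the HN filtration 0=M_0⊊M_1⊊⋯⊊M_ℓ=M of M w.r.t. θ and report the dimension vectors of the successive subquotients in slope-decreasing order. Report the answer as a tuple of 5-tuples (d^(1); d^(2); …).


Via rank(M_{q-1}∘⋯∘M_p): M ≅ I[1,2]^2, I[1,5], I[4,5]^2.
μ_θ-semistable layers: μ^(1)=9; μ^(2)=5/2; μ^(3)=-21/2

((0, 0, 1, 1, 1); (3, 3, 0, 0, 0); (0, 0, 0, 2, 2))


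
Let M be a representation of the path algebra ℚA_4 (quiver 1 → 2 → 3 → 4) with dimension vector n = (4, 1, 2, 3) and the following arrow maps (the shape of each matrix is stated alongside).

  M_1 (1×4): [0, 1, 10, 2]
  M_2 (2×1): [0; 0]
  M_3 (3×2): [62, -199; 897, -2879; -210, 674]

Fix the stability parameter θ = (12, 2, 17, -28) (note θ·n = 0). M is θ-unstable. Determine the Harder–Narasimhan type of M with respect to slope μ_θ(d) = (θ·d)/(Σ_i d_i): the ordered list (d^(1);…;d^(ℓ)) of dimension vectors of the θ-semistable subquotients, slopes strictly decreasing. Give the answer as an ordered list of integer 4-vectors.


Barcode: M ≅ I[1,1]^3, I[1,2], I[3,4]^2, I[4,4]. HN layers by μ_θ (4 steps, strictly decreasing):
  μ^(1)=12; μ^(2)=7; μ^(3)=-11/2; μ^(4)=-28

((3, 0, 0, 0); (1, 1, 0, 0); (0, 0, 2, 2); (0, 0, 0, 1))


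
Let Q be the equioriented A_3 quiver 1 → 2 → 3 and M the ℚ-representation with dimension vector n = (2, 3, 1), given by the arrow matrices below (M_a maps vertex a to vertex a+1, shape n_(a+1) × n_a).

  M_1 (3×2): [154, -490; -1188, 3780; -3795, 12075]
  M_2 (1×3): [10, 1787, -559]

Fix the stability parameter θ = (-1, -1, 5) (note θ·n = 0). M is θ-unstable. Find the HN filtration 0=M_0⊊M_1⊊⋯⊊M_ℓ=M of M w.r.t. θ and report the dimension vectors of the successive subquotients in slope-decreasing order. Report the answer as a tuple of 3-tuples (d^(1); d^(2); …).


Barcode: M ≅ I[1,1], I[1,3], I[2,2]^2. HN layers by μ_θ (2 steps, strictly decreasing):
  μ^(1)=5; μ^(2)=-1

((0, 0, 1); (2, 3, 0))


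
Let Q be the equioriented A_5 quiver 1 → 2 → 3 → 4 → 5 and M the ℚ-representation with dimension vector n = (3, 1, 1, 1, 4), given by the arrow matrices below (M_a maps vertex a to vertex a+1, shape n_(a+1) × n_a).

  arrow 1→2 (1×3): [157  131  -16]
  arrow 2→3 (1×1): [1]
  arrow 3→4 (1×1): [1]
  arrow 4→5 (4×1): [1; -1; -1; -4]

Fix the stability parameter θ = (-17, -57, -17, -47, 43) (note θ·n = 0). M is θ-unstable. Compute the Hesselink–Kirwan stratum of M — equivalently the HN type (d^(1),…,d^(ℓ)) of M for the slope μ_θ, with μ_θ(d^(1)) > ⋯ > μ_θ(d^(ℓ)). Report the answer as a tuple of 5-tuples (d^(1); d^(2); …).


Barcode: M ≅ I[1,1]^2, I[1,5], I[5,5]^3. HN layers by μ_θ (4 steps, strictly decreasing):
  μ^(1)=43; μ^(2)=-17; μ^(3)=-32; μ^(4)=-37

((0, 0, 0, 0, 4); (2, 0, 0, 0, 0); (0, 0, 1, 1, 0); (1, 1, 0, 0, 0))


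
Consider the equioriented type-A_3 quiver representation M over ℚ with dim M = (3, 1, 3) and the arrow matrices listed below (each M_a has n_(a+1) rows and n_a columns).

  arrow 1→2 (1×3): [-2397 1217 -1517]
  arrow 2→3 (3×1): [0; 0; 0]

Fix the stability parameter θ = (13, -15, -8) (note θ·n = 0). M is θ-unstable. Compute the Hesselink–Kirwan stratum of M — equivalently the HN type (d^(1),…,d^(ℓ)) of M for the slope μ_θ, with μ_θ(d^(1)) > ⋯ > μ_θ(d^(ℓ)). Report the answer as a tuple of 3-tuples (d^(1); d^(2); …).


Barcode: M ≅ I[1,1]^2, I[1,2], I[3,3]^3. HN layers by μ_θ (3 steps, strictly decreasing):
  μ^(1)=13; μ^(2)=-1; μ^(3)=-8

((2, 0, 0); (1, 1, 0); (0, 0, 3))


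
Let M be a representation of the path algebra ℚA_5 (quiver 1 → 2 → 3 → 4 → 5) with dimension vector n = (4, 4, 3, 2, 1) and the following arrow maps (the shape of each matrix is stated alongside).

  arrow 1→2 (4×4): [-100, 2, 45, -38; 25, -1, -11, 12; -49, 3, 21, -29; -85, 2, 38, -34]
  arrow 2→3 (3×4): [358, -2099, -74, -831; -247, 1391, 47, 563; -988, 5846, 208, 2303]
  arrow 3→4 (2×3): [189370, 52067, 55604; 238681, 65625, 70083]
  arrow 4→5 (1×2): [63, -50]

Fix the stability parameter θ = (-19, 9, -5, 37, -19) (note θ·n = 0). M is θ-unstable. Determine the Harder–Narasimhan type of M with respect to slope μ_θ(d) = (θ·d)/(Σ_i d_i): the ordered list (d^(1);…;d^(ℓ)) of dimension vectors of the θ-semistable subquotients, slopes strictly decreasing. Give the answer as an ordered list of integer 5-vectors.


Interval decomposition of M: I[1,2], I[1,3], I[1,4], I[1,5].
HN type (ℓ=4): μ^(1)=37; μ^(2)=9; μ^(3)=2; μ^(4)=-19

((0, 0, 0, 1, 0); (0, 1, 0, 1, 1); (0, 3, 3, 0, 0); (4, 0, 0, 0, 0))


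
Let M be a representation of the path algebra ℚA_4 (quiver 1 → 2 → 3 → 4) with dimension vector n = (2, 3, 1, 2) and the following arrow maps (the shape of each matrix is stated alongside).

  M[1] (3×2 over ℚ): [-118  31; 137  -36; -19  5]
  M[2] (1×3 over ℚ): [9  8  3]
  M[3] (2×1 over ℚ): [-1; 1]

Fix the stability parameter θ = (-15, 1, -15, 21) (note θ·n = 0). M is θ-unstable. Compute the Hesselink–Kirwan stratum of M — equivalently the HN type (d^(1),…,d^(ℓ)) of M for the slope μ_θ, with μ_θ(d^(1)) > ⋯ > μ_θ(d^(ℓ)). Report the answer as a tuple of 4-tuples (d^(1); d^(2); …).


Interval decomposition of M: I[1,2], I[1,4], I[2,2], I[4,4].
HN type (ℓ=4): μ^(1)=21; μ^(2)=1; μ^(3)=-7; μ^(4)=-15

((0, 0, 0, 2); (0, 2, 0, 0); (0, 1, 1, 0); (2, 0, 0, 0))


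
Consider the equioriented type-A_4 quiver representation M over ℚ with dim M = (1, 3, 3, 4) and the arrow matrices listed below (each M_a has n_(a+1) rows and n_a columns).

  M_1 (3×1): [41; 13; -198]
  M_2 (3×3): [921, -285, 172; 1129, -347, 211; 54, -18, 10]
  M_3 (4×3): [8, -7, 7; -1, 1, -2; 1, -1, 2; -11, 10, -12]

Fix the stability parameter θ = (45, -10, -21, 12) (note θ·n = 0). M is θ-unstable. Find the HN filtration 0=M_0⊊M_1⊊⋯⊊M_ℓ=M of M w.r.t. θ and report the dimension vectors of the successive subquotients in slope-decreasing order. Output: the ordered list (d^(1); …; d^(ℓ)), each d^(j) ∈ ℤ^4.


Interval decomposition of M: I[1,2], I[2,4]^2, I[3,4], I[4,4].
HN type (ℓ=4): μ^(1)=35/2; μ^(2)=12; μ^(3)=-31/2; μ^(4)=-21

((1, 1, 0, 0); (0, 0, 0, 4); (0, 2, 2, 0); (0, 0, 1, 0))


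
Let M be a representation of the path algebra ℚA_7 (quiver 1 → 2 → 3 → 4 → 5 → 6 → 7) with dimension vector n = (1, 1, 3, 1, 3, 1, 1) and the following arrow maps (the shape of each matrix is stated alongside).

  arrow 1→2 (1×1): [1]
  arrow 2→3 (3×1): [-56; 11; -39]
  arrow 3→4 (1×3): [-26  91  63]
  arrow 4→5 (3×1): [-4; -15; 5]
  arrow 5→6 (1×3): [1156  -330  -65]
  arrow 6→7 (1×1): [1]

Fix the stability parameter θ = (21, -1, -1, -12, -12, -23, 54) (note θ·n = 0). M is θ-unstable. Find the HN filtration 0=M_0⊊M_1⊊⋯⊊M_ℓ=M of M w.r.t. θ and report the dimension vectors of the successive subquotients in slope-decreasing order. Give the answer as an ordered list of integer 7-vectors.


Via rank(M_{q-1}∘⋯∘M_p): M ≅ I[1,3], I[3,3], I[3,7], I[5,5]^2.
μ_θ-semistable layers: μ^(1)=54; μ^(2)=19/3; μ^(3)=-1; μ^(4)=-12

((0, 0, 0, 0, 0, 0, 1); (1, 1, 1, 0, 0, 0, 0); (0, 0, 1, 0, 0, 0, 0); (0, 0, 1, 1, 3, 1, 0))


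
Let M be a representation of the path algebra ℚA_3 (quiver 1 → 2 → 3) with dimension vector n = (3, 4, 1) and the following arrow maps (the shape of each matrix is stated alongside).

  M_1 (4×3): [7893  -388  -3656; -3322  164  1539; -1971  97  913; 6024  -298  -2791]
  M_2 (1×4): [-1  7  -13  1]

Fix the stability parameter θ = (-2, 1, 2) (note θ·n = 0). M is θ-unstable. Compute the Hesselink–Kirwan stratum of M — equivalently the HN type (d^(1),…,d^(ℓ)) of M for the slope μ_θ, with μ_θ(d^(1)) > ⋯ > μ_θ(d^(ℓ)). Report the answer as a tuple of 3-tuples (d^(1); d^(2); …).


Via rank(M_{q-1}∘⋯∘M_p): M ≅ I[1,2]^2, I[1,3], I[2,2].
μ_θ-semistable layers: μ^(1)=2; μ^(2)=1; μ^(3)=-2

((0, 0, 1); (0, 4, 0); (3, 0, 0))


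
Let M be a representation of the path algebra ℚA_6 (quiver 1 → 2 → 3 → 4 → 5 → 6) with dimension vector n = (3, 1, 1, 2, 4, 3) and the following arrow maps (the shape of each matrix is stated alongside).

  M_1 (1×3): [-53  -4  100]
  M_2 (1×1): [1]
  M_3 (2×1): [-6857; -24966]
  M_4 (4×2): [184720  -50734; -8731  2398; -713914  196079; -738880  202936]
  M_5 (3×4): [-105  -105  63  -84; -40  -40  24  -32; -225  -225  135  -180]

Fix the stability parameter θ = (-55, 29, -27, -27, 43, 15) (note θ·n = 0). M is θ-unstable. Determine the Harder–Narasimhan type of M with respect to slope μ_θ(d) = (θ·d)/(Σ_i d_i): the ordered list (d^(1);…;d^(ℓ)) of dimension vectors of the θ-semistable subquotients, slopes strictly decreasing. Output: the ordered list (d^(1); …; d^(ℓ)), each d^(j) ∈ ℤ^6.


Via rank(M_{q-1}∘⋯∘M_p): M ≅ I[1,1]^2, I[1,6], I[4,5], I[5,5]^2, I[6,6]^2.
μ_θ-semistable layers: μ^(1)=43; μ^(2)=29; μ^(3)=15; μ^(4)=-25/3; μ^(5)=-27; μ^(6)=-55

((0, 0, 0, 0, 3, 0); (0, 0, 0, 0, 1, 1); (0, 0, 0, 0, 0, 2); (0, 1, 1, 1, 0, 0); (0, 0, 0, 1, 0, 0); (3, 0, 0, 0, 0, 0))


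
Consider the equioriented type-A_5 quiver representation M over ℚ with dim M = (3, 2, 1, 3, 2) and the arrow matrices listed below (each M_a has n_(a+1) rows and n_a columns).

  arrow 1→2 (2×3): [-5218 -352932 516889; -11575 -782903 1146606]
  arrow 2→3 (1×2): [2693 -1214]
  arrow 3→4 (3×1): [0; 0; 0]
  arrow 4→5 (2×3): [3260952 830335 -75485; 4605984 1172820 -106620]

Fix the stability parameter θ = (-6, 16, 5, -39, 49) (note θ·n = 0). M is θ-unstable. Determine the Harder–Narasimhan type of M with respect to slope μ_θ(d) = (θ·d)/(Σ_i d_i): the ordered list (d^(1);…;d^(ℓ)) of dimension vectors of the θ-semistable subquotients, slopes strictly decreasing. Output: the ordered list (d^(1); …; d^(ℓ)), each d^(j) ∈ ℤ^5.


Via rank(M_{q-1}∘⋯∘M_p): M ≅ I[1,1], I[1,2], I[1,3], I[4,4]^2, I[4,5], I[5,5].
μ_θ-semistable layers: μ^(1)=49; μ^(2)=16; μ^(3)=21/2; μ^(4)=-6; μ^(5)=-39

((0, 0, 0, 0, 2); (0, 1, 0, 0, 0); (0, 1, 1, 0, 0); (3, 0, 0, 0, 0); (0, 0, 0, 3, 0))


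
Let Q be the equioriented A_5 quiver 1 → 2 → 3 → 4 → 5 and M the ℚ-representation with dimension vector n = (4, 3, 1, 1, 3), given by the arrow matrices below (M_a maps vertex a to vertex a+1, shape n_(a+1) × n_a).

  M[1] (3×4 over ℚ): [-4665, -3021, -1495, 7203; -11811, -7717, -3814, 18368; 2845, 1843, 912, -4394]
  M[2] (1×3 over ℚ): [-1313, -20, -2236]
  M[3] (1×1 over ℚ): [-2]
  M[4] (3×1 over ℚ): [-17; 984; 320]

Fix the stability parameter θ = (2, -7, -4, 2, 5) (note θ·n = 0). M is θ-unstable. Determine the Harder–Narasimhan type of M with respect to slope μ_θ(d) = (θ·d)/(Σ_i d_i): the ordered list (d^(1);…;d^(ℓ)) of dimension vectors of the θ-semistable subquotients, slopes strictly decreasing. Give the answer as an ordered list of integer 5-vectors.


Barcode: M ≅ I[1,1], I[1,2]^2, I[1,5], I[5,5]^2. HN layers by μ_θ (4 steps, strictly decreasing):
  μ^(1)=5; μ^(2)=2; μ^(3)=-5/2; μ^(4)=-3

((0, 0, 0, 0, 3); (1, 0, 0, 1, 0); (2, 2, 0, 0, 0); (1, 1, 1, 0, 0))


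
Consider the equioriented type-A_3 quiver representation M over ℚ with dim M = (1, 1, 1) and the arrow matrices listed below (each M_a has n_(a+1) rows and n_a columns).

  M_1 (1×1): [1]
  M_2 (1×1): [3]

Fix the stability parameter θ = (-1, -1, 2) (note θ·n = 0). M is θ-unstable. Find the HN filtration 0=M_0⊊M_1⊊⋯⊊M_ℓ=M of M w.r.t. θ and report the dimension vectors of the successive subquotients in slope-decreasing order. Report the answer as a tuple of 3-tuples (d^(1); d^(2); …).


Barcode: M ≅ I[1,3]. HN layers by μ_θ (2 steps, strictly decreasing):
  μ^(1)=2; μ^(2)=-1

((0, 0, 1); (1, 1, 0))


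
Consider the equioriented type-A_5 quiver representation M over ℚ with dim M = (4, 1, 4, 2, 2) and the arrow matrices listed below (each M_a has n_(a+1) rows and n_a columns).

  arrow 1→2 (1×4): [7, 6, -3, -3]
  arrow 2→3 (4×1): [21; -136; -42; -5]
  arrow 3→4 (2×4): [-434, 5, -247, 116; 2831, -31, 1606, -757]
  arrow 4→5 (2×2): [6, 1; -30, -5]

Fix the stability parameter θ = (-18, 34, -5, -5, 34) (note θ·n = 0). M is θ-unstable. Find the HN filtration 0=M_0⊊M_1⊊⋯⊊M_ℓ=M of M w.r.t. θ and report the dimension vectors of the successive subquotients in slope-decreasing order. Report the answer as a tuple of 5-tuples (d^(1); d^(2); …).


Interval decomposition of M: I[1,1]^3, I[1,3], I[3,3], I[3,4], I[3,5], I[5,5].
HN type (ℓ=4): μ^(1)=34; μ^(2)=29/2; μ^(3)=-5; μ^(4)=-18

((0, 0, 0, 0, 2); (0, 1, 1, 0, 0); (0, 0, 3, 2, 0); (4, 0, 0, 0, 0))


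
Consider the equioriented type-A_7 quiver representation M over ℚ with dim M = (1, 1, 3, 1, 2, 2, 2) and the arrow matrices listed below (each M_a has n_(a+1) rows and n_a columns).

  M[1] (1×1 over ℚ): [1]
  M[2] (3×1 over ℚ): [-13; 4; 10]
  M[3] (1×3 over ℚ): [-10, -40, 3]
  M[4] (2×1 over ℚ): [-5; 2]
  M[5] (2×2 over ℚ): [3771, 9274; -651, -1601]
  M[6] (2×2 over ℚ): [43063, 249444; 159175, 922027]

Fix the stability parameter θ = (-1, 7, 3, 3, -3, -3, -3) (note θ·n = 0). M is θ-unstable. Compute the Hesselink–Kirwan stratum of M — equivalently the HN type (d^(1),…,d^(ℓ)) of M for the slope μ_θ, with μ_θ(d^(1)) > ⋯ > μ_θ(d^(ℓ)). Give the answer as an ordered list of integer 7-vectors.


Via rank(M_{q-1}∘⋯∘M_p): M ≅ I[1,3], I[3,3], I[3,7], I[5,7].
μ_θ-semistable layers: μ^(1)=5; μ^(2)=3; μ^(3)=-3/5; μ^(4)=-1; μ^(5)=-3

((0, 1, 1, 0, 0, 0, 0); (0, 0, 1, 0, 0, 0, 0); (0, 0, 1, 1, 1, 1, 1); (1, 0, 0, 0, 0, 0, 0); (0, 0, 0, 0, 1, 1, 1))


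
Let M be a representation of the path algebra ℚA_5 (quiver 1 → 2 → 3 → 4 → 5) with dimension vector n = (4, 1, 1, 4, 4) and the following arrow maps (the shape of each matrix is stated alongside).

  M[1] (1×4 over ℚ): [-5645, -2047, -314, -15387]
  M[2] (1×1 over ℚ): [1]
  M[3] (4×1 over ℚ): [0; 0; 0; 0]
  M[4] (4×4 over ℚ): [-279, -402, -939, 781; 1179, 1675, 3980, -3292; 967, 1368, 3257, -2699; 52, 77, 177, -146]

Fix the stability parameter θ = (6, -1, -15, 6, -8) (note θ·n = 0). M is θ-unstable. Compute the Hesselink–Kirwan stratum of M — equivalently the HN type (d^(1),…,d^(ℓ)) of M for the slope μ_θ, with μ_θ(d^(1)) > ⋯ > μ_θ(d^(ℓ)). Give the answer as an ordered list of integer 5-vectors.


Interval decomposition of M: I[1,1]^3, I[1,3], I[4,4], I[4,5]^3, I[5,5].
HN type (ℓ=4): μ^(1)=6; μ^(2)=-1; μ^(3)=-10/3; μ^(4)=-8

((3, 0, 0, 1, 0); (0, 0, 0, 3, 3); (1, 1, 1, 0, 0); (0, 0, 0, 0, 1))


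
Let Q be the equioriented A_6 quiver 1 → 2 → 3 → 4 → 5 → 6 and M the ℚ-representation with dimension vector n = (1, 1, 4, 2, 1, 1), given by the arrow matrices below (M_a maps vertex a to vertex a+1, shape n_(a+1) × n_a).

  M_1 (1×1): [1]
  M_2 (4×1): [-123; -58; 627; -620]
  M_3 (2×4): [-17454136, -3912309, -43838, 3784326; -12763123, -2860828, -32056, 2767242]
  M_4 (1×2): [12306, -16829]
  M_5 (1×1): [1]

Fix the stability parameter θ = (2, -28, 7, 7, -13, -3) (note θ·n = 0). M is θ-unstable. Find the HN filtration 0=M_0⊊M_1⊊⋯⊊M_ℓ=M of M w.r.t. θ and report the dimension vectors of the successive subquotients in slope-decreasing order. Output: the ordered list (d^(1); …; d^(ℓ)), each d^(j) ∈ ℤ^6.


Barcode: M ≅ I[1,6], I[3,3]^2, I[3,4]. HN layers by μ_θ (3 steps, strictly decreasing):
  μ^(1)=7; μ^(2)=-1/2; μ^(3)=-13

((0, 0, 3, 1, 0, 0); (0, 0, 1, 1, 1, 1); (1, 1, 0, 0, 0, 0))


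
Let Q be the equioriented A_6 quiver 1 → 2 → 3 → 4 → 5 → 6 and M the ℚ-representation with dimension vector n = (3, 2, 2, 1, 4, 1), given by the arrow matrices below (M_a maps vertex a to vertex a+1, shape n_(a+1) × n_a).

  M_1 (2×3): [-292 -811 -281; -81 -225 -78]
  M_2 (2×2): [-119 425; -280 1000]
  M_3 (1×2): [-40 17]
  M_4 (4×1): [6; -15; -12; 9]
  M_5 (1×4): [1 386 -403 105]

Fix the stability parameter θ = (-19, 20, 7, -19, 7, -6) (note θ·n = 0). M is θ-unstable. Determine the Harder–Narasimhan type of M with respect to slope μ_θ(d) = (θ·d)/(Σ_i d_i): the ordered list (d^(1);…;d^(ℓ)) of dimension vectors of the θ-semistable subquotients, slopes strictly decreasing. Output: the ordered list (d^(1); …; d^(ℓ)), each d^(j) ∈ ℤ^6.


Barcode: M ≅ I[1,1], I[1,2], I[1,3], I[3,6], I[5,5]^3. HN layers by μ_θ (6 steps, strictly decreasing):
  μ^(1)=20; μ^(2)=27/2; μ^(3)=7; μ^(4)=1/2; μ^(5)=-6; μ^(6)=-19

((0, 1, 0, 0, 0, 0); (0, 1, 1, 0, 0, 0); (0, 0, 0, 0, 3, 0); (0, 0, 0, 0, 1, 1); (0, 0, 1, 1, 0, 0); (3, 0, 0, 0, 0, 0))


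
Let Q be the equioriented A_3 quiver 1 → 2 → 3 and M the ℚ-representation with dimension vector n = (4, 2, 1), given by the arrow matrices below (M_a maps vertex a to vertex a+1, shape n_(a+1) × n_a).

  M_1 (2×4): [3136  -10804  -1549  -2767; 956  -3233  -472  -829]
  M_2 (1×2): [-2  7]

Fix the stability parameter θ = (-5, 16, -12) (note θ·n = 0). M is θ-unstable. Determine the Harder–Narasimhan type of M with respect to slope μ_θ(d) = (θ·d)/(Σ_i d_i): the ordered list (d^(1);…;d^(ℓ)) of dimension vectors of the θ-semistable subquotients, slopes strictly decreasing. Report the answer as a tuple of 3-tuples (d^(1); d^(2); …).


Barcode: M ≅ I[1,1]^2, I[1,2], I[1,3]. HN layers by μ_θ (3 steps, strictly decreasing):
  μ^(1)=16; μ^(2)=2; μ^(3)=-5

((0, 1, 0); (0, 1, 1); (4, 0, 0))


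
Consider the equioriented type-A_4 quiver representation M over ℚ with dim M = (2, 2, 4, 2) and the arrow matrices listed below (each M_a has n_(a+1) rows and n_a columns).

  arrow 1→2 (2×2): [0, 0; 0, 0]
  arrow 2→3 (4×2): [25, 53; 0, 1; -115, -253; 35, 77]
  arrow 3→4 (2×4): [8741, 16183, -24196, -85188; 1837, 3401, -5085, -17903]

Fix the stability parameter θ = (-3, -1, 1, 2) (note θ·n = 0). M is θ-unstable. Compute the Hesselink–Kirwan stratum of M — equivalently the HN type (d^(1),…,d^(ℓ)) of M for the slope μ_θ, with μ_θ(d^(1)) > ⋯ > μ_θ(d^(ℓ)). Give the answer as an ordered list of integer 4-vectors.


Barcode: M ≅ I[1,1]^2, I[2,3], I[2,4], I[3,3], I[3,4]. HN layers by μ_θ (4 steps, strictly decreasing):
  μ^(1)=2; μ^(2)=1; μ^(3)=-1; μ^(4)=-3

((0, 0, 0, 2); (0, 0, 4, 0); (0, 2, 0, 0); (2, 0, 0, 0))


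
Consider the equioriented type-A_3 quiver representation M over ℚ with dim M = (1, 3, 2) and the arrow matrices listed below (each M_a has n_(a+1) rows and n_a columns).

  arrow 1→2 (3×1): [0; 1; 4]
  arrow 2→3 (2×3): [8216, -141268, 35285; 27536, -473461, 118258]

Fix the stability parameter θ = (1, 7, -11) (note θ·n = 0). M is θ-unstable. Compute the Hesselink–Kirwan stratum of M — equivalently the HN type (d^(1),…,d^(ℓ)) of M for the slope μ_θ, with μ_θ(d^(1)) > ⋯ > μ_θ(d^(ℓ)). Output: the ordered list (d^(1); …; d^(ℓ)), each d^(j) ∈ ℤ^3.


Via rank(M_{q-1}∘⋯∘M_p): M ≅ I[1,3], I[2,2], I[2,3].
μ_θ-semistable layers: μ^(1)=7; μ^(2)=-1; μ^(3)=-2

((0, 1, 0); (1, 1, 1); (0, 1, 1))


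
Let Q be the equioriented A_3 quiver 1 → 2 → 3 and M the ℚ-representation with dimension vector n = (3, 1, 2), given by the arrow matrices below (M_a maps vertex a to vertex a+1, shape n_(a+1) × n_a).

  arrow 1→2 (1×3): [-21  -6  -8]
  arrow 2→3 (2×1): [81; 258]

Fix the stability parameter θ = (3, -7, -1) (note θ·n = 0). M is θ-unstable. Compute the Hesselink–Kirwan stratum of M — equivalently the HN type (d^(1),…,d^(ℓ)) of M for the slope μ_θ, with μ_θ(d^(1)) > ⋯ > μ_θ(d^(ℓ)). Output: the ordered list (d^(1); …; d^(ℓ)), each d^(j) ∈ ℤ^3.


Barcode: M ≅ I[1,1]^2, I[1,3], I[3,3]. HN layers by μ_θ (3 steps, strictly decreasing):
  μ^(1)=3; μ^(2)=-1; μ^(3)=-2

((2, 0, 0); (0, 0, 2); (1, 1, 0))


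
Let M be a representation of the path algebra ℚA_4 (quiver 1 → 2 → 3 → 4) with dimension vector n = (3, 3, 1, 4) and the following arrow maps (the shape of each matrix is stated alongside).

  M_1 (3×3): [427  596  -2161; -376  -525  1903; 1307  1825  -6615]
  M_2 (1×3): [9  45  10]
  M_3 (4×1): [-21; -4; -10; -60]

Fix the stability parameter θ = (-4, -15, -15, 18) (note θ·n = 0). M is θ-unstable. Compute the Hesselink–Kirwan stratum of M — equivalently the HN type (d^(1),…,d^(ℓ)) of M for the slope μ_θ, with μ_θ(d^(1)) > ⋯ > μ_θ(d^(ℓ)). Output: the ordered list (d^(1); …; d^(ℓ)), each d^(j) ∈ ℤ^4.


Barcode: M ≅ I[1,2]^2, I[1,4], I[4,4]^3. HN layers by μ_θ (3 steps, strictly decreasing):
  μ^(1)=18; μ^(2)=-19/2; μ^(3)=-34/3

((0, 0, 0, 4); (2, 2, 0, 0); (1, 1, 1, 0))


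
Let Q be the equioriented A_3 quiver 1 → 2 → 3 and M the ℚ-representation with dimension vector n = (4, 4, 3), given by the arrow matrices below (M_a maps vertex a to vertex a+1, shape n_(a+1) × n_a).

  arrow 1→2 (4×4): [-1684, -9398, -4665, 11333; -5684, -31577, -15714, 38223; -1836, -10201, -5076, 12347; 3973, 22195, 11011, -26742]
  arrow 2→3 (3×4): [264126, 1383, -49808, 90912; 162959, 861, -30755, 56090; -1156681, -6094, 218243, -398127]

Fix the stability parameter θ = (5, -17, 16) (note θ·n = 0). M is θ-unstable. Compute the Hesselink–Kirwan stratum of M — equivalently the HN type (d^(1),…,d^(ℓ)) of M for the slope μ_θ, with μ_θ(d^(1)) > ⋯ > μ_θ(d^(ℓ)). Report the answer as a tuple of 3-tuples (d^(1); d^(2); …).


Barcode: M ≅ I[1,2], I[1,3]^3. HN layers by μ_θ (2 steps, strictly decreasing):
  μ^(1)=16; μ^(2)=-6

((0, 0, 3); (4, 4, 0))


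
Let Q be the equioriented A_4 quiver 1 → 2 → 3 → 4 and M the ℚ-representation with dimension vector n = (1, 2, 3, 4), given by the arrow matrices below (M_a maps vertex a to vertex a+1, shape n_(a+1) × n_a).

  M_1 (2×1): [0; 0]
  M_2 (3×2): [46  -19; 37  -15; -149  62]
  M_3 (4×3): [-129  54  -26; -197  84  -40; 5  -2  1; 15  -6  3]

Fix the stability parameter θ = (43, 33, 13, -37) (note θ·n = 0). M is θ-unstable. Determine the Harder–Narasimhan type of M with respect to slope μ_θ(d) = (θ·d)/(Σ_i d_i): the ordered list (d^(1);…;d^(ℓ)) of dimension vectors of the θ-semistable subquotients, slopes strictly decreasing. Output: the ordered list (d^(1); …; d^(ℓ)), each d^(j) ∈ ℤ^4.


Interval decomposition of M: I[1,1], I[2,4]^2, I[3,4], I[4,4].
HN type (ℓ=4): μ^(1)=43; μ^(2)=3; μ^(3)=-12; μ^(4)=-37

((1, 0, 0, 0); (0, 2, 2, 2); (0, 0, 1, 1); (0, 0, 0, 1))


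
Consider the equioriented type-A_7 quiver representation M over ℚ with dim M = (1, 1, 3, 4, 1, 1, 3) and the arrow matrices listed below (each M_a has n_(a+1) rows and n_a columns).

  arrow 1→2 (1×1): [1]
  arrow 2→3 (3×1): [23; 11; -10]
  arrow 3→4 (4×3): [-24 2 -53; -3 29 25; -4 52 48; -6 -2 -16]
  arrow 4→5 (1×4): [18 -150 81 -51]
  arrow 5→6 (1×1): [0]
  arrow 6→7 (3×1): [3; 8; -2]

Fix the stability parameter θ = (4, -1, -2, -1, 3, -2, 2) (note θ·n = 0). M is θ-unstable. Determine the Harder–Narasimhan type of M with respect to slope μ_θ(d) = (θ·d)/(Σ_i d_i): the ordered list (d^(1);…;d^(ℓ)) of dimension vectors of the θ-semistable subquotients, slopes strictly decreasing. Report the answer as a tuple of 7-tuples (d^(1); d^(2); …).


Barcode: M ≅ I[1,3], I[3,4]^2, I[4,4], I[4,5], I[6,7], I[7,7]^2. HN layers by μ_θ (5 steps, strictly decreasing):
  μ^(1)=3; μ^(2)=2; μ^(3)=1/3; μ^(4)=-1; μ^(5)=-2

((0, 0, 0, 0, 1, 0, 0); (0, 0, 0, 0, 0, 0, 3); (1, 1, 1, 0, 0, 0, 0); (0, 0, 0, 4, 0, 0, 0); (0, 0, 2, 0, 0, 1, 0))


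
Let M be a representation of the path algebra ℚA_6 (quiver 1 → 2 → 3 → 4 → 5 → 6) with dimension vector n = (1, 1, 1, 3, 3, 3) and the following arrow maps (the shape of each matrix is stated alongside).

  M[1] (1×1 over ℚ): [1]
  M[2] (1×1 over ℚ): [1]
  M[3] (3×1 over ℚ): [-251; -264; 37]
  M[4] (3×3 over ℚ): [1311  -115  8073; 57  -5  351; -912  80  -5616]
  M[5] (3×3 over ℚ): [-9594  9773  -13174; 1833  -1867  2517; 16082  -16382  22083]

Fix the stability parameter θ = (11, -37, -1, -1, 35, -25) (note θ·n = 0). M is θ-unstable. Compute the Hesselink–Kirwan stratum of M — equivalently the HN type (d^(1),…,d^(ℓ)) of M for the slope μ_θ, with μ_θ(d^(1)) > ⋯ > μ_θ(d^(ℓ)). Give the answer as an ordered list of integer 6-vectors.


Interval decomposition of M: I[1,4], I[4,4], I[4,6], I[5,6]^2.
HN type (ℓ=3): μ^(1)=5; μ^(2)=-1; μ^(3)=-13

((0, 0, 0, 0, 3, 3); (0, 0, 1, 3, 0, 0); (1, 1, 0, 0, 0, 0))


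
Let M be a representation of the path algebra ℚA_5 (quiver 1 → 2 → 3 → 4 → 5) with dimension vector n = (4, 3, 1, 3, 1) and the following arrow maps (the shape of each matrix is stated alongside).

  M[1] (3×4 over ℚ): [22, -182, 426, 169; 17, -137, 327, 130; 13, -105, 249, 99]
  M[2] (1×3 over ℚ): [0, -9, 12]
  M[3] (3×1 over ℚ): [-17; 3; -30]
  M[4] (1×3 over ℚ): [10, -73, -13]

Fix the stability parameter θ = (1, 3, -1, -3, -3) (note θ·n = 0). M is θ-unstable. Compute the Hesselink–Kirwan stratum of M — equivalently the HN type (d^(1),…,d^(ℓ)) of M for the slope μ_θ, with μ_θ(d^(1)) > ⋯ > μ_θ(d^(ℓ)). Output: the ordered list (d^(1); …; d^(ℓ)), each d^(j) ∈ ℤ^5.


Barcode: M ≅ I[1,1], I[1,2]^2, I[1,5], I[4,4]^2. HN layers by μ_θ (4 steps, strictly decreasing):
  μ^(1)=3; μ^(2)=1; μ^(3)=-3/5; μ^(4)=-3

((0, 2, 0, 0, 0); (3, 0, 0, 0, 0); (1, 1, 1, 1, 1); (0, 0, 0, 2, 0))


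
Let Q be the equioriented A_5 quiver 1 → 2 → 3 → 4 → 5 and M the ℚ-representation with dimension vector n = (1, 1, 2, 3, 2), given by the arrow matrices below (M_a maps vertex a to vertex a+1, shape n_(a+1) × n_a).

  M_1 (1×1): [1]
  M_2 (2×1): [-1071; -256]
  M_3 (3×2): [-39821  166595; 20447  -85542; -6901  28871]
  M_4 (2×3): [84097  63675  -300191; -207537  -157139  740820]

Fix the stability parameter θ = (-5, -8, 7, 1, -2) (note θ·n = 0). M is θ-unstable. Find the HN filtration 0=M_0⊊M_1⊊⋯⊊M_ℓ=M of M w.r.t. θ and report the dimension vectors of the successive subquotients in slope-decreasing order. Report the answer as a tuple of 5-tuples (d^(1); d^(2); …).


Barcode: M ≅ I[1,5], I[3,5], I[4,4]. HN layers by μ_θ (3 steps, strictly decreasing):
  μ^(1)=2; μ^(2)=1; μ^(3)=-13/2

((0, 0, 2, 2, 2); (0, 0, 0, 1, 0); (1, 1, 0, 0, 0))


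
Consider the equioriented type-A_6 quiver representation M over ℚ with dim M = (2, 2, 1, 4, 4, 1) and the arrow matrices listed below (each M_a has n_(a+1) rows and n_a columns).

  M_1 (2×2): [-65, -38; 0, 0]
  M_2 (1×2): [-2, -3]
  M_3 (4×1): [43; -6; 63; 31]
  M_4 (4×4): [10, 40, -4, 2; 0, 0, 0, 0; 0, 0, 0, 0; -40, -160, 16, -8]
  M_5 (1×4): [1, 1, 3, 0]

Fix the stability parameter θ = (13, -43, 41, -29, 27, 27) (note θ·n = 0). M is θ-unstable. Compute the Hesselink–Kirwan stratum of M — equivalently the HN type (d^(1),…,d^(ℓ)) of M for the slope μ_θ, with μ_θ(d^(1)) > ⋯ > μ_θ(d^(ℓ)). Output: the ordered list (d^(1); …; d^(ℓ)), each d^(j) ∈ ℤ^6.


Via rank(M_{q-1}∘⋯∘M_p): M ≅ I[1,1], I[1,4], I[2,2], I[4,4]^2, I[4,6], I[5,5]^3.
μ_θ-semistable layers: μ^(1)=27; μ^(2)=13; μ^(3)=6; μ^(4)=-15; μ^(5)=-29; μ^(6)=-43

((0, 0, 0, 0, 4, 1); (1, 0, 0, 0, 0, 0); (0, 0, 1, 1, 0, 0); (1, 1, 0, 0, 0, 0); (0, 0, 0, 3, 0, 0); (0, 1, 0, 0, 0, 0))


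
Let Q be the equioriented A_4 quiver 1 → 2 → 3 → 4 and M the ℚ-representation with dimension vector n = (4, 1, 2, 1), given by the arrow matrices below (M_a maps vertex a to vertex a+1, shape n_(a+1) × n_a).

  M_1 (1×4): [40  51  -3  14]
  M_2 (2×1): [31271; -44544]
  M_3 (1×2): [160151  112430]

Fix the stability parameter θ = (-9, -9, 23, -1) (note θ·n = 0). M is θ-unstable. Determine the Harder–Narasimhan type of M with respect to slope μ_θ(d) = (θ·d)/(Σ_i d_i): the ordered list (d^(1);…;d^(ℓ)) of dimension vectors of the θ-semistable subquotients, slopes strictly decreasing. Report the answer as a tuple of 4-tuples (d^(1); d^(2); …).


Barcode: M ≅ I[1,1]^3, I[1,4], I[3,3]. HN layers by μ_θ (3 steps, strictly decreasing):
  μ^(1)=23; μ^(2)=11; μ^(3)=-9

((0, 0, 1, 0); (0, 0, 1, 1); (4, 1, 0, 0))


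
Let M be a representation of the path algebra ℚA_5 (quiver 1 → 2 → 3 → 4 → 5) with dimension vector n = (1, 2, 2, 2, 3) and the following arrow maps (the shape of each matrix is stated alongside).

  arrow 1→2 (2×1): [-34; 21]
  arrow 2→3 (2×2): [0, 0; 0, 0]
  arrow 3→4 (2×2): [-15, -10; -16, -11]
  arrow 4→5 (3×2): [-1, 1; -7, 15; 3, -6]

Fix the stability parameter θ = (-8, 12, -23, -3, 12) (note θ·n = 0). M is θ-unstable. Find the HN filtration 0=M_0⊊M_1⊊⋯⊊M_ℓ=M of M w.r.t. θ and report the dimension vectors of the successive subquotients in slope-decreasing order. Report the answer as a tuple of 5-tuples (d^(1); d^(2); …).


Interval decomposition of M: I[1,2], I[2,2], I[3,5]^2, I[5,5].
HN type (ℓ=4): μ^(1)=12; μ^(2)=-3; μ^(3)=-8; μ^(4)=-23

((0, 2, 0, 0, 3); (0, 0, 0, 2, 0); (1, 0, 0, 0, 0); (0, 0, 2, 0, 0))


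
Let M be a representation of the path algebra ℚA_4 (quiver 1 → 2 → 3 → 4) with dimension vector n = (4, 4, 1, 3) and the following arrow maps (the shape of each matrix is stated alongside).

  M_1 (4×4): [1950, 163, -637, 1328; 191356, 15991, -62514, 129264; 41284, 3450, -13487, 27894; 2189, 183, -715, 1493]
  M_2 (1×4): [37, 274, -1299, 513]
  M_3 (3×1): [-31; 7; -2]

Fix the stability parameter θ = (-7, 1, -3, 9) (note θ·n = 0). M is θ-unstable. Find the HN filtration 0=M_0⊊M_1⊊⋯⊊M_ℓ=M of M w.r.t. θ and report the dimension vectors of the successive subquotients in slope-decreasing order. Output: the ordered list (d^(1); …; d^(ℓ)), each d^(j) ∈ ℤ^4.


Interval decomposition of M: I[1,1], I[1,2]^2, I[1,4], I[2,2], I[4,4]^2.
HN type (ℓ=4): μ^(1)=9; μ^(2)=1; μ^(3)=-1; μ^(4)=-7

((0, 0, 0, 3); (0, 3, 0, 0); (0, 1, 1, 0); (4, 0, 0, 0))


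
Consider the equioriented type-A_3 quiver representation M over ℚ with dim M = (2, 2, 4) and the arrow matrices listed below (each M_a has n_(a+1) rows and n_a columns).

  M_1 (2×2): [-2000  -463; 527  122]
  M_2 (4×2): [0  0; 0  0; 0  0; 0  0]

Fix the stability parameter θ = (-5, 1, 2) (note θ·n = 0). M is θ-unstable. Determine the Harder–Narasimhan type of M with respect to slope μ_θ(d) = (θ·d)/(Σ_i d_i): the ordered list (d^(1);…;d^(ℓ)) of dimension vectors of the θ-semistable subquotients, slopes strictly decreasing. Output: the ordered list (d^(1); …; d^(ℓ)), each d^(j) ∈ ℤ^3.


Barcode: M ≅ I[1,2]^2, I[3,3]^4. HN layers by μ_θ (3 steps, strictly decreasing):
  μ^(1)=2; μ^(2)=1; μ^(3)=-5

((0, 0, 4); (0, 2, 0); (2, 0, 0))


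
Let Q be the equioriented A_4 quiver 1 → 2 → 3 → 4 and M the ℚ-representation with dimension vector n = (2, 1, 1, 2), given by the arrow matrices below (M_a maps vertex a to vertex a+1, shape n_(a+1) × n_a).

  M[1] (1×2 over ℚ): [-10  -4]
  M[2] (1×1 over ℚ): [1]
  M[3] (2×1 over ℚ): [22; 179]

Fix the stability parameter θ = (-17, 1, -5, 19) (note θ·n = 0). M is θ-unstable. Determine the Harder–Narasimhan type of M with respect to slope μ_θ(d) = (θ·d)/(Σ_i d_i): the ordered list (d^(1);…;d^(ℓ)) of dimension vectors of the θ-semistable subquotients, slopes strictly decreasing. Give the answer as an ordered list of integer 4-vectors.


Interval decomposition of M: I[1,1], I[1,4], I[4,4].
HN type (ℓ=3): μ^(1)=19; μ^(2)=-2; μ^(3)=-17

((0, 0, 0, 2); (0, 1, 1, 0); (2, 0, 0, 0))


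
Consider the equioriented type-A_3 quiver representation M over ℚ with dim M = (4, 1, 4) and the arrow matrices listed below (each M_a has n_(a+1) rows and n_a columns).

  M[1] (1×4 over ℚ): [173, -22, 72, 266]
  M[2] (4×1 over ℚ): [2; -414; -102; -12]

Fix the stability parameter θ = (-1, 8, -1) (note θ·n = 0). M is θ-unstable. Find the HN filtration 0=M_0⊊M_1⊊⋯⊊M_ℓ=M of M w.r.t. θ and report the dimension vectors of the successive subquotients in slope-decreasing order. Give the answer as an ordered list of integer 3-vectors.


Barcode: M ≅ I[1,1]^3, I[1,3], I[3,3]^3. HN layers by μ_θ (2 steps, strictly decreasing):
  μ^(1)=7/2; μ^(2)=-1

((0, 1, 1); (4, 0, 3))


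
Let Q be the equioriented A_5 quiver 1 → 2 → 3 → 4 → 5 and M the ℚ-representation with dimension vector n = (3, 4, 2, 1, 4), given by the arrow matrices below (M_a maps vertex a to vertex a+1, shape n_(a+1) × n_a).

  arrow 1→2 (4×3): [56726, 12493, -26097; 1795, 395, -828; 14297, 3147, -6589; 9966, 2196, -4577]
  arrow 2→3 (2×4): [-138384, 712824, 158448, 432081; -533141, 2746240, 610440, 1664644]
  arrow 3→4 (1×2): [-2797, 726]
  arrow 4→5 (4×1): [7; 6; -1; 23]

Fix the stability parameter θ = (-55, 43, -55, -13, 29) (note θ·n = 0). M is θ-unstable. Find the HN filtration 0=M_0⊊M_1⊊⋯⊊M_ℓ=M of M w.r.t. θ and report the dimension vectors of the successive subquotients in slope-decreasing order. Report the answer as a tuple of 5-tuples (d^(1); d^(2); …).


Barcode: M ≅ I[1,2], I[1,3], I[1,5], I[2,2], I[5,5]^3. HN layers by μ_θ (5 steps, strictly decreasing):
  μ^(1)=43; μ^(2)=29; μ^(3)=-6; μ^(4)=-25/3; μ^(5)=-55

((0, 2, 0, 0, 0); (0, 0, 0, 0, 4); (0, 1, 1, 0, 0); (0, 1, 1, 1, 0); (3, 0, 0, 0, 0))


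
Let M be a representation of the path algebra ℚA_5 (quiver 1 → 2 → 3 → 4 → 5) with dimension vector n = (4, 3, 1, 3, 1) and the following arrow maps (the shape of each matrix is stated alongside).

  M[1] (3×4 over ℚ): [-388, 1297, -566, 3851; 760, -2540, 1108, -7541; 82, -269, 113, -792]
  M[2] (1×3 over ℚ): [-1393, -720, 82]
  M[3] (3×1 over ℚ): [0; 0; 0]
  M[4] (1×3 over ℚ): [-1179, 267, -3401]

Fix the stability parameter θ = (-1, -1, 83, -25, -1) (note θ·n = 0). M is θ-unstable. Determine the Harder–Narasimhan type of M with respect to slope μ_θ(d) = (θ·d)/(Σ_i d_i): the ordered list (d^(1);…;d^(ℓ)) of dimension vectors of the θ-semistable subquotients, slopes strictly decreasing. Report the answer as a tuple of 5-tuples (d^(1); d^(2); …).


Barcode: M ≅ I[1,1], I[1,2]^2, I[1,3], I[4,4]^2, I[4,5]. HN layers by μ_θ (3 steps, strictly decreasing):
  μ^(1)=83; μ^(2)=-1; μ^(3)=-25

((0, 0, 1, 0, 0); (4, 3, 0, 0, 1); (0, 0, 0, 3, 0))


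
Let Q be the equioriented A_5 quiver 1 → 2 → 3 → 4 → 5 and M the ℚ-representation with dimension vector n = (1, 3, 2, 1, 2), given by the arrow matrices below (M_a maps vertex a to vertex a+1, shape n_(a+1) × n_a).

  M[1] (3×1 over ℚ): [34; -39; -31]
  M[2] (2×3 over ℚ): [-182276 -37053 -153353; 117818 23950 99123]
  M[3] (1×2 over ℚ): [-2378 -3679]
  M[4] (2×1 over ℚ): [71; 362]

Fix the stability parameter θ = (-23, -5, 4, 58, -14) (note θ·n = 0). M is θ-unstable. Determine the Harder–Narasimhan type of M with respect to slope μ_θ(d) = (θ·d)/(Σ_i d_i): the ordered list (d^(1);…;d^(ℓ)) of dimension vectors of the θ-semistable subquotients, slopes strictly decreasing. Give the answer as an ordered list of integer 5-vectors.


Via rank(M_{q-1}∘⋯∘M_p): M ≅ I[1,5], I[2,2], I[2,3], I[5,5].
μ_θ-semistable layers: μ^(1)=22; μ^(2)=4; μ^(3)=-5; μ^(4)=-14; μ^(5)=-23

((0, 0, 0, 1, 1); (0, 0, 2, 0, 0); (0, 3, 0, 0, 0); (0, 0, 0, 0, 1); (1, 0, 0, 0, 0))


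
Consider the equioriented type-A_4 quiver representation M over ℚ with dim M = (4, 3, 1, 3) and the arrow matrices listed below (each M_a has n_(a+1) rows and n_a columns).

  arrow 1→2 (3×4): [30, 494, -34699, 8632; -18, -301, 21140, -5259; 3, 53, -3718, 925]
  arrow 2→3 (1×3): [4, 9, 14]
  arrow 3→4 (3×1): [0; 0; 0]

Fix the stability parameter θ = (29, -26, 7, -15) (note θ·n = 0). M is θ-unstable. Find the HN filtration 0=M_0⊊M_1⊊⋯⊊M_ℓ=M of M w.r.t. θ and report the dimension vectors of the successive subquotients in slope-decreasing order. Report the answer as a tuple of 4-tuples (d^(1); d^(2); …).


Interval decomposition of M: I[1,1], I[1,2]^2, I[1,3], I[4,4]^3.
HN type (ℓ=4): μ^(1)=29; μ^(2)=7; μ^(3)=3/2; μ^(4)=-15

((1, 0, 0, 0); (0, 0, 1, 0); (3, 3, 0, 0); (0, 0, 0, 3))


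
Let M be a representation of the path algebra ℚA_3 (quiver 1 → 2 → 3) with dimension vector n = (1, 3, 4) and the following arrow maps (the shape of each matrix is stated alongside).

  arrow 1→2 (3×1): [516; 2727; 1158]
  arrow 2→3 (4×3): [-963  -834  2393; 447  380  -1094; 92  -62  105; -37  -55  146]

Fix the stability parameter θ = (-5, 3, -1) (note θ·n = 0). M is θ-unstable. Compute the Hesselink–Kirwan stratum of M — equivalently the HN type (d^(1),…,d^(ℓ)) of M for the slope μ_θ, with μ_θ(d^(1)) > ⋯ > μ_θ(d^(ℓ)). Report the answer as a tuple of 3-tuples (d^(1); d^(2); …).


Barcode: M ≅ I[1,3], I[2,3]^2, I[3,3]. HN layers by μ_θ (3 steps, strictly decreasing):
  μ^(1)=1; μ^(2)=-1; μ^(3)=-5

((0, 3, 3); (0, 0, 1); (1, 0, 0))


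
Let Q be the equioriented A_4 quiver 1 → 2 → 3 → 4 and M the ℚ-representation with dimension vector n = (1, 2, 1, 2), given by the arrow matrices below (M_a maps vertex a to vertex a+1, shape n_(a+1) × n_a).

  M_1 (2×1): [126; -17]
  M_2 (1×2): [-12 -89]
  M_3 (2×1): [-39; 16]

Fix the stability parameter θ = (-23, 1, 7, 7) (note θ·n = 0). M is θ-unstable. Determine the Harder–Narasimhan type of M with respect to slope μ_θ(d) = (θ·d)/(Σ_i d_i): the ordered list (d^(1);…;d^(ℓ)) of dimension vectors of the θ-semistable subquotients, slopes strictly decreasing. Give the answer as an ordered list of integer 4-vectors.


Via rank(M_{q-1}∘⋯∘M_p): M ≅ I[1,4], I[2,2], I[4,4].
μ_θ-semistable layers: μ^(1)=7; μ^(2)=1; μ^(3)=-23

((0, 0, 1, 2); (0, 2, 0, 0); (1, 0, 0, 0))


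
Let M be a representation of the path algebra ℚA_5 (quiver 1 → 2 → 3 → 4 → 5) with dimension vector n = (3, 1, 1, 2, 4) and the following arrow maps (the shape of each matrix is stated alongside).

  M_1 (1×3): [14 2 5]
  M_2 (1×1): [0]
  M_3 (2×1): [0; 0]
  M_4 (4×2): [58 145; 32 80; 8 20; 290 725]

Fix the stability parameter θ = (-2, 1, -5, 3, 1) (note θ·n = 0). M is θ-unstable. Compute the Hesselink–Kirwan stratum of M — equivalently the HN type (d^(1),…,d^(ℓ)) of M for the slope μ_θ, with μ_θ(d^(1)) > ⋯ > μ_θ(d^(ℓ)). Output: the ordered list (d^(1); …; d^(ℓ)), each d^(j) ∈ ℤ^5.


Interval decomposition of M: I[1,1]^2, I[1,2], I[3,3], I[4,4], I[4,5], I[5,5]^3.
HN type (ℓ=5): μ^(1)=3; μ^(2)=2; μ^(3)=1; μ^(4)=-2; μ^(5)=-5

((0, 0, 0, 1, 0); (0, 0, 0, 1, 1); (0, 1, 0, 0, 3); (3, 0, 0, 0, 0); (0, 0, 1, 0, 0))
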